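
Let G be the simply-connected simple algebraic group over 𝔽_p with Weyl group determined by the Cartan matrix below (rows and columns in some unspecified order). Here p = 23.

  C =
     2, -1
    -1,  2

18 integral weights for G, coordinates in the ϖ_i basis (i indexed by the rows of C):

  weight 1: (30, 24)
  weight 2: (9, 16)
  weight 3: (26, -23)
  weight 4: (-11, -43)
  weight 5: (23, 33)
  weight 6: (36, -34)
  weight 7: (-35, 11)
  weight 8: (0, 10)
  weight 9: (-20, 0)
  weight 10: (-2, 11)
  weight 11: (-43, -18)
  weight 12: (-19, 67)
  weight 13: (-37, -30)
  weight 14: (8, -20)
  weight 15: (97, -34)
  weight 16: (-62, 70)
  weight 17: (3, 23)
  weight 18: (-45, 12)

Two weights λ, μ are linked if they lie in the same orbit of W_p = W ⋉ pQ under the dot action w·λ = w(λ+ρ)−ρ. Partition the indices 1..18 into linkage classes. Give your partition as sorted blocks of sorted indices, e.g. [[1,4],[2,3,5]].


Cartan matrix: type A_2 (|W|=6); un-permuting the 2 rows.

Alcove-folded reps (p=23, 18 weights, presented ϖ-order):

  1: (8, 2);  2: (6, 13);  3: (1, 18);  4: (6, 13);  5: (1, 11);  6: (10, 9);  7: (1, 11);  8: (1, 11);  9: (1, 18);  10: (1, 11);  11: (6, 13);  12: (1, 18);  13: (6, 13);  14: (10, 9);  15: (6, 13);  16: (8, 2);  17: (1, 18);  18: (8, 2)

Linkage partition of the 18 weights (5 classes, p=23):

[[1, 16, 18], [2, 4, 11, 13, 15], [3, 9, 12, 17], [5, 7, 8, 10], [6, 14]]


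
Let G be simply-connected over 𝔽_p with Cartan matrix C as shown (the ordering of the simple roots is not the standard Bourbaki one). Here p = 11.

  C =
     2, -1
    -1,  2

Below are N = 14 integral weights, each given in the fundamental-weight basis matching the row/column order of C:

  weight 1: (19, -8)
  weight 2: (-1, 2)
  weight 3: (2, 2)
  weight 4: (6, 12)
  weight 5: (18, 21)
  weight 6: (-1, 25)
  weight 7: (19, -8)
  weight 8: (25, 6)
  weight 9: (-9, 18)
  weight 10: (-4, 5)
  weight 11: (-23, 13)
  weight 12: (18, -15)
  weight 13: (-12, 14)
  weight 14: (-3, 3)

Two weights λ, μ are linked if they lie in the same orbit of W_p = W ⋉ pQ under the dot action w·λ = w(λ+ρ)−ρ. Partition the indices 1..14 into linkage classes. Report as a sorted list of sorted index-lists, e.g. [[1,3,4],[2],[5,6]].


Dynkin diagram of C (from the 2 off-diagonal −1 entries): A_2.

W_11-reps of the 14 weights in Ā_11 (same 2-coord order as C):

    [1] (2, 2)
    [2] (0, 3)
    [3] (3, 3)
    [4] (2, 2)
    [5] (0, 3)
    [6] (7, 0)
    [7] (2, 2)
    [8] (7, 0)
    [9] (0, 3)
    [10] (3, 3)
    [11] (0, 3)
    [12] (3, 3)
    [13] (7, 0)
    [14] (2, 2)

4 distinct reps among the 14 weights ⇒ 4 W_11-linkage classes:

[[1, 4, 7, 14], [2, 5, 9, 11], [3, 10, 12], [6, 8, 13]]


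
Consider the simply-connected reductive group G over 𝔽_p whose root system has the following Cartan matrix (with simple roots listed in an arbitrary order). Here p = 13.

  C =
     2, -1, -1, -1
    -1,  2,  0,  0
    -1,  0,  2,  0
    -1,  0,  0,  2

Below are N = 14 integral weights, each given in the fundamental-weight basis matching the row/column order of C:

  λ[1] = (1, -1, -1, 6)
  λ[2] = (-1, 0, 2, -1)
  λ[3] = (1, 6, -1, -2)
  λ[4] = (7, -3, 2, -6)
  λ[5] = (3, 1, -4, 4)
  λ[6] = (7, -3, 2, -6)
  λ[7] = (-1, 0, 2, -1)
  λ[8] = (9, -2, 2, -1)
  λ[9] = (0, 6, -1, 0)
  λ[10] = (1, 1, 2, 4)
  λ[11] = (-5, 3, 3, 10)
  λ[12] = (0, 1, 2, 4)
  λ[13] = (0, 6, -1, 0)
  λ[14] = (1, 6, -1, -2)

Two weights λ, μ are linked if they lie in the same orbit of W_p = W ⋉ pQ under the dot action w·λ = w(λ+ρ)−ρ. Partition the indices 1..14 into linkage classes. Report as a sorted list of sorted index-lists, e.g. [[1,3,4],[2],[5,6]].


C ↔ D_4 under row/col permutation; |W(D_4)| = 192.

Each λ_j+ρ reduced to Ā_13; 4-tuples below use C's row order:

  [1] (2, 0, 0, 7) · [2] (0, 1, 3, 0) · [3] (1, 7, 0, 1) · [4] (1, 2, 3, 5) · [5] (1, 2, 3, 5) · [6] (1, 2, 3, 5) · [7] (0, 1, 3, 0) · [8] (0, 1, 3, 0) · [9] (1, 7, 0, 1) · [10] (1, 2, 3, 5) · [11] (2, 0, 0, 7) · [12] (1, 2, 3, 5) · [13] (1, 7, 0, 1) · [14] (1, 7, 0, 1)

Linkage partition of the 14 weights (4 classes, p=13):

[[1, 11], [2, 7, 8], [3, 9, 13, 14], [4, 5, 6, 10, 12]]


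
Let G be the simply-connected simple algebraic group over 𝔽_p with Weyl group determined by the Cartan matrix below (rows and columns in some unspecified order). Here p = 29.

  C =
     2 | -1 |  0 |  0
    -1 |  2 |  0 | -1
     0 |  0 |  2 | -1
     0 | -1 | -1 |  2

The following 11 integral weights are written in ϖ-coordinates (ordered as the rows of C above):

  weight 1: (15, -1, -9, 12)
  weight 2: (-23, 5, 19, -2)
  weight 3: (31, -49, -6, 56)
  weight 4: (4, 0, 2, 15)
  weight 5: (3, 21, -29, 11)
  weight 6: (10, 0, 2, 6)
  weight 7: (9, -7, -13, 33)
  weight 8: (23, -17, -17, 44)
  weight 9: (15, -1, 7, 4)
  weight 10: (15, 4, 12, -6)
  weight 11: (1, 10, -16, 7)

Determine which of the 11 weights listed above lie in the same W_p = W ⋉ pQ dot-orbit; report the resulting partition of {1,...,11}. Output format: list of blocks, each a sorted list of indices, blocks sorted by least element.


Dynkin diagram of C (from the 6 off-diagonal −1 entries): A_4.

Each λ_j+ρ reduced to Ā_29; 4-tuples below use C's row order:

    λ_1 → (16, 0, 8, 5)
    λ_2 → (5, 1, 3, 16)
    λ_3 → (5, 1, 3, 16)
    λ_4 → (5, 1, 3, 16)
    λ_5 → (5, 1, 3, 16)
    λ_6 → (11, 1, 3, 7)
    λ_7 → (5, 1, 3, 16)
    λ_8 → (16, 0, 8, 5)
    λ_9 → (16, 0, 8, 5)
    λ_10 → (16, 0, 8, 5)
    λ_11 → (2, 4, 8, 7)

These 11 weights hit 4 W_29-dot-orbits; sizes (4, 5, 1, 1):

[[1, 8, 9, 10], [2, 3, 4, 5, 7], [6], [11]]


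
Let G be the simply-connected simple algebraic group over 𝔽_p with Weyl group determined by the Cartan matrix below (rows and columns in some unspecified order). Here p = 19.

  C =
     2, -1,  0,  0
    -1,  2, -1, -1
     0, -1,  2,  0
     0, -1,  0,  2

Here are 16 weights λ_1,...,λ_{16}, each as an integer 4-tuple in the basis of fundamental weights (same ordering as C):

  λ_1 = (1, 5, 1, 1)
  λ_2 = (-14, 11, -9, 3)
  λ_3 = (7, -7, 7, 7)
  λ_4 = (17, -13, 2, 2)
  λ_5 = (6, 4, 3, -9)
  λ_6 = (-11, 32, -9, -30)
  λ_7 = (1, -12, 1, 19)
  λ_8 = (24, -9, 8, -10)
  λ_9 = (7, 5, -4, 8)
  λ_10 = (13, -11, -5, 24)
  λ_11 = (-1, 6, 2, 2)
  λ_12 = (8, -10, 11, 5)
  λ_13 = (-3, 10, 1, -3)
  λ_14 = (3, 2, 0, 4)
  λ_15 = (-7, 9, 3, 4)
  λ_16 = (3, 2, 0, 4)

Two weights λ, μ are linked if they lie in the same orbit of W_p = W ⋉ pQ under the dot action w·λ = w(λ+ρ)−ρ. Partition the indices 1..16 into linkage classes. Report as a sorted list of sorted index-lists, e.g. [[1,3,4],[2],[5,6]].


Cartan matrix: type D_4 (|W|=192); un-permuting the 4 rows.

Folding the 16 weights λ_j+ρ into Ā_19 (reps in the given 4-coord order):

  λ_1 → (2, 6, 2, 2)
  λ_2 → (4, 3, 1, 5)
  λ_3 → (2, 6, 2, 2)
  λ_4 → (0, 6, 3, 3)
  λ_5 → (4, 3, 1, 5)
  λ_6 → (6, 0, 4, 5)
  λ_7 → (2, 6, 2, 2)
  λ_8 → (2, 6, 2, 2)
  λ_9 → (4, 3, 1, 5)
  λ_10 → (6, 0, 4, 5)
  λ_11 → (0, 6, 3, 3)
  λ_12 → (0, 6, 3, 3)
  λ_13 → (2, 6, 2, 2)
  λ_14 → (4, 3, 1, 5)
  λ_15 → (6, 0, 4, 5)
  λ_16 → (4, 3, 1, 5)

Partition of {1..16} into 4 W_19-dot-orbits:

[[1, 3, 7, 8, 13], [2, 5, 9, 14, 16], [4, 11, 12], [6, 10, 15]]


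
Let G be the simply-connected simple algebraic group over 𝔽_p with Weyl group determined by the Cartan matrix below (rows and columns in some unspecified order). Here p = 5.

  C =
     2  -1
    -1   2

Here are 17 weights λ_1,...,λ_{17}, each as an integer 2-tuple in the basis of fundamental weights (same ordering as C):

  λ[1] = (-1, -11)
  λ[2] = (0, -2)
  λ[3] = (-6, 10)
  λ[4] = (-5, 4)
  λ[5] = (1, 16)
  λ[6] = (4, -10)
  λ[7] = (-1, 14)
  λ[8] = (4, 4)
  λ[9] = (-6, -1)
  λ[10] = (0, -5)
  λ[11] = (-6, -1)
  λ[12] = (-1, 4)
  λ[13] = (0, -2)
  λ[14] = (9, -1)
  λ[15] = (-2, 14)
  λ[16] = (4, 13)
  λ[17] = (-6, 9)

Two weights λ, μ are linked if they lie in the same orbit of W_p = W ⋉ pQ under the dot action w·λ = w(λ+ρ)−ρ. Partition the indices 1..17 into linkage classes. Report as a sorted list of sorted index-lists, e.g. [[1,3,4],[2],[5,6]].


Root system A_2: the 2×2 matrix C matches after relabeling.

λ_j+ρ reflected into Ā_5 (⟨·,θ^∨⟩≤5); 2-tuples as given:

  λ_1 → (0, 5);  λ_2 → (0, 1);  λ_3 → (0, 1);  λ_4 → (4, 1);  λ_5 → (2, 2);  λ_6 → (0, 1);  λ_7 → (0, 0);  λ_8 → (0, 0);  λ_9 → (0, 5);  λ_10 → (3, 1);  λ_11 → (0, 5);  λ_12 → (0, 5);  λ_13 → (0, 1);  λ_14 → (0, 5);  λ_15 → (0, 1);  λ_16 → (4, 1);  λ_17 → (0, 0)

6 distinct reps among the 17 weights ⇒ 6 W_5-linkage classes:

[[1, 9, 11, 12, 14], [2, 3, 6, 13, 15], [4, 16], [5], [7, 8, 17], [10]]


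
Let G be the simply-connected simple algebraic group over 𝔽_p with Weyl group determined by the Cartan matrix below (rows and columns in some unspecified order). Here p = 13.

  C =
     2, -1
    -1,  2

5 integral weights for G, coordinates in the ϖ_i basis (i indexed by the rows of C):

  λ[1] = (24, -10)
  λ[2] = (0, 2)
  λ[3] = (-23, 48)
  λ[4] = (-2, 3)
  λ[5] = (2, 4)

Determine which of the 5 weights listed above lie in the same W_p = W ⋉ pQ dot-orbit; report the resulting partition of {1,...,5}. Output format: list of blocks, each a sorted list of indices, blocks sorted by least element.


Type A_2, rank 2, |W|=6; reorder rows/cols to standard.

W_13-reps of the 5 weights in Ā_13 (same 2-coord order as C):

  1: (1, 3)
  2: (1, 3)
  3: (1, 3)
  4: (1, 3)
  5: (3, 5)

Grouping the 5 weights by Ā_13-representative: 2 linkage classes.

[[1, 2, 3, 4], [5]]


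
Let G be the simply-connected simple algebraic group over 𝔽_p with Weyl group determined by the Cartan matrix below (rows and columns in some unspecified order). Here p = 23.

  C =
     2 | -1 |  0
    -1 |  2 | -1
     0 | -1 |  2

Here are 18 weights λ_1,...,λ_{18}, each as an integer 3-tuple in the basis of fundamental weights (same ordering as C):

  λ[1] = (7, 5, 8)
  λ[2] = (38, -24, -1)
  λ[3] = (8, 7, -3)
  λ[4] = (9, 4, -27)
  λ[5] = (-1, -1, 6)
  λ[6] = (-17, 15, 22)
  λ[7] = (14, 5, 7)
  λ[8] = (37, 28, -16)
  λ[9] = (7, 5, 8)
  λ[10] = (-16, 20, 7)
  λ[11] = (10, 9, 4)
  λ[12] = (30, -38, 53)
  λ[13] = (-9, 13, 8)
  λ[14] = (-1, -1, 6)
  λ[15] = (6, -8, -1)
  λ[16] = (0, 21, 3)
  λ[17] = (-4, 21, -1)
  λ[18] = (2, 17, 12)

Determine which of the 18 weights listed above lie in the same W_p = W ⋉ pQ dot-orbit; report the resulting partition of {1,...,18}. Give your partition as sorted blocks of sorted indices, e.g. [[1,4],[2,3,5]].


Cartan matrix: type A_3 (|W|=24); un-permuting the 3 rows.

Ā_23 reps of the 18 weights (A_3, coords as presented):

  λ_1 → (8, 6, 9) · λ_2 → (0, 0, 7) · λ_3 → (9, 6, 2) · λ_4 → (8, 10, 2) · λ_5 → (0, 0, 7) · λ_6 → (0, 0, 7) · λ_7 → (9, 6, 2) · λ_8 → (9, 6, 2) · λ_9 → (8, 6, 9) · λ_10 → (9, 6, 2) · λ_11 → (8, 10, 2) · λ_12 → (9, 6, 2) · λ_13 → (8, 6, 9) · λ_14 → (0, 0, 7) · λ_15 → (0, 0, 7) · λ_16 → (3, 19, 0) · λ_17 → (3, 19, 0) · λ_18 → (8, 10, 2)

Grouping the 18 weights by Ā_23-representative: 5 linkage classes.

[[1, 9, 13], [2, 5, 6, 14, 15], [3, 7, 8, 10, 12], [4, 11, 18], [16, 17]]


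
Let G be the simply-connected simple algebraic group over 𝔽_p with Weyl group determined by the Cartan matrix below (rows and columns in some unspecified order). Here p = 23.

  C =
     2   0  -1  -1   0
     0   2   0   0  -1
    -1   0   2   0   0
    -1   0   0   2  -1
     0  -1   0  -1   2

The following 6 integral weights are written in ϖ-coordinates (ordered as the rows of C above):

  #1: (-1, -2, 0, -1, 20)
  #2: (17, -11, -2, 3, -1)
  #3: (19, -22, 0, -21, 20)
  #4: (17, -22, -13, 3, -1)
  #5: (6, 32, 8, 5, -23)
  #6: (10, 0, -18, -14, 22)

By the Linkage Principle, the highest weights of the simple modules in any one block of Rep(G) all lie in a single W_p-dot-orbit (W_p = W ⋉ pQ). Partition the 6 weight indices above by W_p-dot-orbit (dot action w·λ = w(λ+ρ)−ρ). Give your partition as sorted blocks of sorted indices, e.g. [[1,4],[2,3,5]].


Type A_5, rank 5, |W|=720; reorder rows/cols to standard.

W_23-reps of the 6 weights in Ā_23 (same 5-coord order as C):

  1: (0, 1, 1, 0, 20);  2: (11, 0, 1, 6, 4);  3: (0, 1, 1, 0, 20);  4: (11, 0, 1, 6, 4);  5: (1, 1, 9, 6, 6);  6: (11, 0, 1, 6, 4)

The 6 indices split into 3 linkage classes (same alcove rep ⇔ same W_23-dot-orbit):

[[1, 3], [2, 4, 6], [5]]


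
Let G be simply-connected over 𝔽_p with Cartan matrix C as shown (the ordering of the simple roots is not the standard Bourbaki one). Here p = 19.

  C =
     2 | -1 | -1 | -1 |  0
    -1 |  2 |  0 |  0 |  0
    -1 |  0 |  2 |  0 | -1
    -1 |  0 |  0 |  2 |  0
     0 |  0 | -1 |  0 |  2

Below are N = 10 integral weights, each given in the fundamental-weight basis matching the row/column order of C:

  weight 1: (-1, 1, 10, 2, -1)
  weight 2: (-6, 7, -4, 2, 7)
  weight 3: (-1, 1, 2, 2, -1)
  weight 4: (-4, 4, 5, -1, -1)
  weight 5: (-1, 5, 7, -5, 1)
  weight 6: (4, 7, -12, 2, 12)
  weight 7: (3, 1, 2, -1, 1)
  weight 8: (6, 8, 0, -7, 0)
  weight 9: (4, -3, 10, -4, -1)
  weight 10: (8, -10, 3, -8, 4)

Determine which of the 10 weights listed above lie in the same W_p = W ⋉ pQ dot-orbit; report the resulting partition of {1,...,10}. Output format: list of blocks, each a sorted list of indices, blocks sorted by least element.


Root system D_5: the 5×5 matrix C matches after relabeling.

Ā_19 reps of the 10 weights (D_5, coords as presented):

  [1] (0, 2, 3, 3, 0) · [2] (0, 2, 3, 3, 0) · [3] (0, 2, 3, 3, 0) · [4] (0, 2, 3, 3, 0) · [5] (4, 2, 3, 0, 2) · [6] (3, 2, 1, 3, 2) · [7] (4, 2, 3, 0, 2) · [8] (1, 9, 0, 6, 1) · [9] (0, 2, 3, 3, 0) · [10] (4, 2, 3, 0, 2)

Grouping the 10 weights by Ā_19-representative: 4 linkage classes.

[[1, 2, 3, 4, 9], [5, 7, 10], [6], [8]]


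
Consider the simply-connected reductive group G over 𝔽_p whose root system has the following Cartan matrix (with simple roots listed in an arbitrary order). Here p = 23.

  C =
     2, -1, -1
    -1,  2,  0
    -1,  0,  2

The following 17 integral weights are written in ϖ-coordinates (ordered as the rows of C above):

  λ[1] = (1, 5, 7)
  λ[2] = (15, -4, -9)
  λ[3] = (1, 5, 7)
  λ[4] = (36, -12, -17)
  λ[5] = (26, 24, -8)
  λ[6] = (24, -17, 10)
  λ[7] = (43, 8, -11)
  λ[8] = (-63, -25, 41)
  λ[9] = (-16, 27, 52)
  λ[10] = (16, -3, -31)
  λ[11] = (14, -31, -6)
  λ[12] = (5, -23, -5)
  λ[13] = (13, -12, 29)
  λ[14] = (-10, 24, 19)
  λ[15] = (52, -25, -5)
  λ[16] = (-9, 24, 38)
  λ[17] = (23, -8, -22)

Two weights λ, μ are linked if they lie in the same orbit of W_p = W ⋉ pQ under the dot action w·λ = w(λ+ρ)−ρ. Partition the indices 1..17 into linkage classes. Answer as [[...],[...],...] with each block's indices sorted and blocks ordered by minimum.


C ↔ A_3 under row/col permutation; |W(A_3)| = 24.

Alcove-folded reps (p=23, 17 weights, presented ϖ-order):

  1: (2, 6, 8);  2: (5, 3, 8);  3: (2, 6, 8);  4: (7, 3, 2);  5: (4, 2, 16);  6: (7, 3, 2);  7: (7, 3, 2);  8: (4, 2, 16);  9: (5, 3, 8);  10: (2, 6, 8);  11: (5, 3, 8);  12: (4, 2, 16);  13: (7, 3, 2);  14: (7, 3, 2);  15: (4, 2, 16);  16: (2, 6, 8);  17: (4, 2, 16)

4 distinct reps among the 17 weights ⇒ 4 W_23-linkage classes:

[[1, 3, 10, 16], [2, 9, 11], [4, 6, 7, 13, 14], [5, 8, 12, 15, 17]]


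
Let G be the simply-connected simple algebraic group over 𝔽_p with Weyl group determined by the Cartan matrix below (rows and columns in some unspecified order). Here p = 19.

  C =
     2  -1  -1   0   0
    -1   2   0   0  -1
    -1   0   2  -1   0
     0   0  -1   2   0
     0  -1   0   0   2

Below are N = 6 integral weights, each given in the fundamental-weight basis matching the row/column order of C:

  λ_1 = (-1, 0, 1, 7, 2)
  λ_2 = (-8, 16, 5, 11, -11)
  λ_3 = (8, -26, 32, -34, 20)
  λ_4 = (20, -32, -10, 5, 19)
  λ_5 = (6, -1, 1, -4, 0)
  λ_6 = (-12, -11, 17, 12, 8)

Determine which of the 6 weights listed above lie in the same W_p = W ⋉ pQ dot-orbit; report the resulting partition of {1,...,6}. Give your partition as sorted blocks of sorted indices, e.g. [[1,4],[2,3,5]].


A_5 Cartan matrix, 5 simple roots permuted; ρ=(1,1,1,1,1).

Each λ_j+ρ reduced to Ā_19; 5-tuples below use C's row order:

  1: (0, 1, 2, 8, 3);  2: (6, 0, 1, 2, 1);  3: (10, 0, 4, 0, 3);  4: (6, 0, 1, 2, 1);  5: (6, 0, 1, 2, 1);  6: (6, 0, 1, 2, 1)

These 6 weights hit 3 W_19-dot-orbits; sizes (1, 4, 1):

[[1], [2, 4, 5, 6], [3]]


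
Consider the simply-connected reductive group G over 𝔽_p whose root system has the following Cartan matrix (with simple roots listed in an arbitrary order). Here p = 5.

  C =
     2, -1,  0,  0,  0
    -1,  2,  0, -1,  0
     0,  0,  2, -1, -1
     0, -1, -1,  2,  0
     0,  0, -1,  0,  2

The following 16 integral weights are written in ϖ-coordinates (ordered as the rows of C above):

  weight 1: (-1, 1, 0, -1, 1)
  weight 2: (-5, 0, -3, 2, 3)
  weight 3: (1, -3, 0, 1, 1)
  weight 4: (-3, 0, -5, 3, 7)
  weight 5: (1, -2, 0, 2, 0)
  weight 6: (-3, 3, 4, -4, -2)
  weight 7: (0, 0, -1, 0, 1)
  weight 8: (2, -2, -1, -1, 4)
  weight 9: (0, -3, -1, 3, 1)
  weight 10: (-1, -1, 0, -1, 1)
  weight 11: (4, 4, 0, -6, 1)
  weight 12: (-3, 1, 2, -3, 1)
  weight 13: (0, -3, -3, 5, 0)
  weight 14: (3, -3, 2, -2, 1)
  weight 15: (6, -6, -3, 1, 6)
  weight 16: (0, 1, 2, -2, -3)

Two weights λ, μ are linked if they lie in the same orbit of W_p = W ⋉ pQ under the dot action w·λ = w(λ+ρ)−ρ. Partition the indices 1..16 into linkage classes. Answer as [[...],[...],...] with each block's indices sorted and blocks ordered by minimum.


Cartan matrix: type A_5 (|W|=720); un-permuting the 5 rows.

W_5-reps of the 16 weights in Ā_5 (same 5-coord order as C):

  λ_1+ρ ↦ (0, 2, 1, 0, 2)
  λ_2+ρ ↦ (0, 1, 0, 2, 1)
  λ_3+ρ ↦ (0, 2, 1, 0, 2)
  λ_4+ρ ↦ (0, 1, 1, 2, 0)
  λ_5+ρ ↦ (0, 1, 1, 2, 0)
  λ_6+ρ ↦ (0, 1, 1, 2, 0)
  λ_7+ρ ↦ (1, 1, 0, 1, 2)
  λ_8+ρ ↦ (0, 0, 1, 0, 2)
  λ_9+ρ ↦ (0, 1, 0, 2, 1)
  λ_10+ρ ↦ (0, 0, 1, 0, 2)
  λ_11+ρ ↦ (0, 0, 1, 0, 2)
  λ_12+ρ ↦ (0, 2, 1, 0, 2)
  λ_13+ρ ↦ (0, 1, 1, 2, 0)
  λ_14+ρ ↦ (0, 1, 0, 2, 1)
  λ_15+ρ ↦ (0, 2, 1, 0, 2)
  λ_16+ρ ↦ (1, 1, 0, 1, 2)

Grouping the 16 weights by Ā_5-representative: 5 linkage classes.

[[1, 3, 12, 15], [2, 9, 14], [4, 5, 6, 13], [7, 16], [8, 10, 11]]


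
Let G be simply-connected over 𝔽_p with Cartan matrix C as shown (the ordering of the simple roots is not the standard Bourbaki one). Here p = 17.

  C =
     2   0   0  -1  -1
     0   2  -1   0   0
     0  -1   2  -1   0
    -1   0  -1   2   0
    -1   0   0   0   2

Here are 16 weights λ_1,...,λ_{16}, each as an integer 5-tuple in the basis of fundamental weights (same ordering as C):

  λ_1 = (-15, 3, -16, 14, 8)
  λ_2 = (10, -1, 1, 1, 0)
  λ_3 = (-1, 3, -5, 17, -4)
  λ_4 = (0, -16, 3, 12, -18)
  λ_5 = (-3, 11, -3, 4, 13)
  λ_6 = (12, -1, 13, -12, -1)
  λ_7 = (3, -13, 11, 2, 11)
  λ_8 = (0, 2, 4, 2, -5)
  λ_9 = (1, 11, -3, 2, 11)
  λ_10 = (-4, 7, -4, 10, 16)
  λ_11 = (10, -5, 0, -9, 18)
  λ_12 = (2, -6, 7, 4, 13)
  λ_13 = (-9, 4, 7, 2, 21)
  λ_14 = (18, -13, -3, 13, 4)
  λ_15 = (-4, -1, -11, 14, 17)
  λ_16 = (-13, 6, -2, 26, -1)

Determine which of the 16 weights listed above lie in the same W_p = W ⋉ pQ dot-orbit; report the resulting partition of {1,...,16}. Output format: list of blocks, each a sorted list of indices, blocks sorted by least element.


Cartan matrix: type A_5 (|W|=720); un-permuting the 5 rows.

Ā_17 reps of the 16 weights (A_5, coords as presented):

  [1] (4, 1, 9, 1, 0);  [2] (11, 0, 2, 2, 1);  [3] (2, 0, 3, 11, 0);  [4] (2, 0, 3, 11, 0);  [5] (2, 0, 2, 1, 2);  [6] (2, 0, 3, 11, 0);  [7] (2, 0, 2, 1, 2);  [8] (3, 3, 5, 0, 1);  [9] (2, 0, 2, 1, 2);  [10] (3, 3, 5, 0, 1);  [11] (2, 1, 3, 0, 4);  [12] (3, 3, 5, 0, 1);  [13] (3, 3, 5, 0, 1);  [14] (2, 0, 2, 1, 2);  [15] (2, 0, 2, 1, 2);  [16] (4, 1, 9, 1, 0)

Partition of {1..16} into 6 W_17-dot-orbits:

[[1, 16], [2], [3, 4, 6], [5, 7, 9, 14, 15], [8, 10, 12, 13], [11]]


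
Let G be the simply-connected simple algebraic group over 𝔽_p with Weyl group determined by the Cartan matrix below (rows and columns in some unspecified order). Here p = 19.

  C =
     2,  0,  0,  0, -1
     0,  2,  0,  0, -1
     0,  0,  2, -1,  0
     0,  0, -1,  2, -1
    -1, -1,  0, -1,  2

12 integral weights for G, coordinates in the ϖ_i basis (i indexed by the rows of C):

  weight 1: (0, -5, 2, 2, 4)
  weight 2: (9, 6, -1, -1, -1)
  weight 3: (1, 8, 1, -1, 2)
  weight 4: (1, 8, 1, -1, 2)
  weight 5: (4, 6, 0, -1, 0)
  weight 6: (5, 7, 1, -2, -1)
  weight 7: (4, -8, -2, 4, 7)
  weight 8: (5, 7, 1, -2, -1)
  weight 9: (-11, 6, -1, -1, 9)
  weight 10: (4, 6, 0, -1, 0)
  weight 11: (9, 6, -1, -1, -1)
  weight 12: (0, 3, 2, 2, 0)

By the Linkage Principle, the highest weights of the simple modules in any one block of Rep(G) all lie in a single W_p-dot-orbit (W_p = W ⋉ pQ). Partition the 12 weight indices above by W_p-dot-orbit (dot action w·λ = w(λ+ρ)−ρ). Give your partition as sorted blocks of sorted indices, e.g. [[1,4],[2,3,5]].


Type D_5, rank 5, |W|=1920; reorder rows/cols to standard.

W_19-reps of the 12 weights in Ā_19 (same 5-coord order as C):

  [1] (1, 4, 3, 3, 1) · [2] (10, 7, 0, 0, 0) · [3] (2, 9, 2, 0, 3) · [4] (2, 9, 2, 0, 3) · [5] (5, 7, 1, 0, 1) · [6] (5, 7, 1, 0, 1) · [7] (5, 7, 1, 0, 1) · [8] (5, 7, 1, 0, 1) · [9] (10, 7, 0, 0, 0) · [10] (5, 7, 1, 0, 1) · [11] (10, 7, 0, 0, 0) · [12] (1, 4, 3, 3, 1)

The 12 indices split into 4 linkage classes (same alcove rep ⇔ same W_19-dot-orbit):

[[1, 12], [2, 9, 11], [3, 4], [5, 6, 7, 8, 10]]


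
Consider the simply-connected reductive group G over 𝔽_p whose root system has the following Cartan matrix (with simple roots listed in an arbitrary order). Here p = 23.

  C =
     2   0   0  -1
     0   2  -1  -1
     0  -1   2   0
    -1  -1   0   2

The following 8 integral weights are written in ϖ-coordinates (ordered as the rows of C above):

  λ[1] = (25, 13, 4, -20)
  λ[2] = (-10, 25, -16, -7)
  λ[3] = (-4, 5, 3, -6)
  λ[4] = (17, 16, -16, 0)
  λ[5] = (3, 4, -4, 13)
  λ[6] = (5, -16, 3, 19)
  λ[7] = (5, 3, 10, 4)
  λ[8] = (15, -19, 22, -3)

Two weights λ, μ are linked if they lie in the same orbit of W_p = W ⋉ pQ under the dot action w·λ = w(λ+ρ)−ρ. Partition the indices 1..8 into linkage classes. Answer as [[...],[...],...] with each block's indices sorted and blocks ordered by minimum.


C ↔ A_4 under row/col permutation; |W(A_4)| = 120.

Each λ_j+ρ reduced to Ā_23; 4-tuples below use C's row order:

  [1] (4, 2, 3, 14)
  [2] (3, 4, 8, 5)
  [3] (5, 2, 2, 1)
  [4] (5, 2, 2, 1)
  [5] (4, 2, 3, 14)
  [6] (3, 4, 8, 5)
  [7] (3, 4, 8, 5)
  [8] (4, 2, 3, 14)

These 8 weights hit 3 W_23-dot-orbits; sizes (3, 3, 2):

[[1, 5, 8], [2, 6, 7], [3, 4]]


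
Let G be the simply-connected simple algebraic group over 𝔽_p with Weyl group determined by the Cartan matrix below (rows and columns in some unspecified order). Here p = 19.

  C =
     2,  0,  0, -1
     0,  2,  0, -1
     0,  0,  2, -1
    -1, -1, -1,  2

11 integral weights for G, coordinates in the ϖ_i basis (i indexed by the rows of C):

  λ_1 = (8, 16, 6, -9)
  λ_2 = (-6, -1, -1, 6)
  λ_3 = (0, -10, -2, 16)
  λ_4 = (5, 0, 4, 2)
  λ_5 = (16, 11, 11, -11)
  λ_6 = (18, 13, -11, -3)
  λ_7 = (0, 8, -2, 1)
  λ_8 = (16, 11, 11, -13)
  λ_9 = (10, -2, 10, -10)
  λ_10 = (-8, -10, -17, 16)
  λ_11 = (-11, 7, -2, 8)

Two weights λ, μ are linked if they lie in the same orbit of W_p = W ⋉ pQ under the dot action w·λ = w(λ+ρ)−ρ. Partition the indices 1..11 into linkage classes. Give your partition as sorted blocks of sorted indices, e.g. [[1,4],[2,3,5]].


C ↔ D_4 under row/col permutation; |W(D_4)| = 192.

Alcove-folded reps (p=19, 11 weights, presented ϖ-order):

  1: (1, 9, 1, 1)
  2: (5, 0, 0, 2)
  3: (1, 9, 1, 1)
  4: (6, 1, 5, 3)
  5: (5, 0, 0, 2)
  6: (5, 0, 0, 2)
  7: (1, 9, 1, 1)
  8: (5, 0, 0, 2)
  9: (1, 9, 1, 1)
  10: (8, 6, 1, 1)
  11: (8, 6, 1, 1)

4 distinct reps among the 11 weights ⇒ 4 W_19-linkage classes:

[[1, 3, 7, 9], [2, 5, 6, 8], [4], [10, 11]]


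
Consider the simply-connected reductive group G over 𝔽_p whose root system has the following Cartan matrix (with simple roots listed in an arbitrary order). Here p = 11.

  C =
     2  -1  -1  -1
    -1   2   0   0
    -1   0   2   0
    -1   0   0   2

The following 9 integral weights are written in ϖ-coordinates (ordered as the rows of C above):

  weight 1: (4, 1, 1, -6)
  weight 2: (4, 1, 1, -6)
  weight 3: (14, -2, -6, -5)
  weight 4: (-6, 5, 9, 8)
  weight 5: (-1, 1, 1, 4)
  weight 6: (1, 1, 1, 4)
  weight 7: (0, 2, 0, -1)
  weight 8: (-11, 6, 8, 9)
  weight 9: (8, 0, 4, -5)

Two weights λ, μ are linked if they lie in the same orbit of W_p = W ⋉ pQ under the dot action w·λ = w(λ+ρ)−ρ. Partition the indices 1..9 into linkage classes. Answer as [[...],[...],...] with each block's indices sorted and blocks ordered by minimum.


Root system D_4: the 4×4 matrix C matches after relabeling.

Alcove-folded reps (p=11, 9 weights, presented ϖ-order):

    λ_1 → (0, 2, 2, 5)
    λ_2 → (0, 2, 2, 5)
    λ_3 → (1, 3, 1, 0)
    λ_4 → (1, 3, 1, 0)
    λ_5 → (0, 2, 2, 5)
    λ_6 → (0, 2, 2, 5)
    λ_7 → (1, 3, 1, 0)
    λ_8 → (1, 3, 1, 0)
    λ_9 → (1, 3, 1, 0)

The 9 indices split into 2 linkage classes (same alcove rep ⇔ same W_11-dot-orbit):

[[1, 2, 5, 6], [3, 4, 7, 8, 9]]


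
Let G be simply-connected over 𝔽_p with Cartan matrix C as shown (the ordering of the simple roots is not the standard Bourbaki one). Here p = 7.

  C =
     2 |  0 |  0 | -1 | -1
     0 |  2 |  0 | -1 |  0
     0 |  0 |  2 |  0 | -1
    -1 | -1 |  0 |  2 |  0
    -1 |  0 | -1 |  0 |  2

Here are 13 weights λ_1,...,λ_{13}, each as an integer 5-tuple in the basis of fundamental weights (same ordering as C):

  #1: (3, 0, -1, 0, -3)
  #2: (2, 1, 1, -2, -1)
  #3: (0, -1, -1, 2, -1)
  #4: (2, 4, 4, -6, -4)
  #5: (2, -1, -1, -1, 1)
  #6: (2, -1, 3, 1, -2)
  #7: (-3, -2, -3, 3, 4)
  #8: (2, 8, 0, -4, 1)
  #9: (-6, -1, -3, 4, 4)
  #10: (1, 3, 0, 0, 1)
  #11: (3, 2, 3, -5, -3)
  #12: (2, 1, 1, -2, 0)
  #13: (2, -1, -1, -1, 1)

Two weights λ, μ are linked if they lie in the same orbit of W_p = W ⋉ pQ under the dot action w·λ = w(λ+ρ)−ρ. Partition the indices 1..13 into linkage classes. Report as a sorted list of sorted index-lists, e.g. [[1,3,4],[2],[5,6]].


Cartan matrix: type A_5 (|W|=720); un-permuting the 5 rows.

Alcove-folded reps (p=7, 13 weights, presented ϖ-order):

    1: (2, 1, 2, 1, 0)
    2: (2, 1, 2, 1, 0)
    3: (1, 0, 0, 3, 0)
    4: (3, 0, 0, 0, 2)
    5: (3, 0, 0, 0, 2)
    6: (2, 1, 2, 1, 1)
    7: (2, 1, 2, 1, 1)
    8: (2, 1, 2, 1, 0)
    9: (3, 0, 0, 0, 2)
    10: (2, 1, 2, 1, 0)
    11: (2, 1, 2, 1, 0)
    12: (2, 1, 2, 1, 1)
    13: (3, 0, 0, 0, 2)

Linkage partition of the 13 weights (4 classes, p=7):

[[1, 2, 8, 10, 11], [3], [4, 5, 9, 13], [6, 7, 12]]


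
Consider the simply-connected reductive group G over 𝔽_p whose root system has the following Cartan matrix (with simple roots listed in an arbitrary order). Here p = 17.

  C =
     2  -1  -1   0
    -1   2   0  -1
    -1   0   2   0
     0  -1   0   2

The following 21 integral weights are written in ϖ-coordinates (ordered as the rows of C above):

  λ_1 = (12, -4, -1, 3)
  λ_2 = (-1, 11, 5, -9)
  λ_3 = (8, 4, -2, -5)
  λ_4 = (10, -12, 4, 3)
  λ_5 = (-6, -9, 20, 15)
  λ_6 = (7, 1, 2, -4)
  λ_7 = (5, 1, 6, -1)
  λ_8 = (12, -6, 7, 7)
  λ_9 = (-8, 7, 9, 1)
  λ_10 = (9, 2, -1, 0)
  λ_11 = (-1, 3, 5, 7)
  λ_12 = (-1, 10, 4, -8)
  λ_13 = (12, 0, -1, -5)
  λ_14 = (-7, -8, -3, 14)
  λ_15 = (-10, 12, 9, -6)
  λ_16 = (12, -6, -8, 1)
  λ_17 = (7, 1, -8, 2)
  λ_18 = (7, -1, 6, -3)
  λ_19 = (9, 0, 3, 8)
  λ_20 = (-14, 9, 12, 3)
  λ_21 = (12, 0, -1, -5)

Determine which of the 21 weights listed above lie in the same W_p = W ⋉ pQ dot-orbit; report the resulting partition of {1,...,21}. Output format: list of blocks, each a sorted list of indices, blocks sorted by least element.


Cartan matrix: type A_4 (|W|=120); un-permuting the 4 rows.

Alcove-folded reps (p=17, 21 weights, presented ϖ-order):

    [1] (10, 3, 0, 1)
    [2] (0, 4, 5, 7)
    [3] (8, 1, 1, 4)
    [4] (0, 4, 5, 7)
    [5] (8, 1, 1, 4)
    [6] (7, 1, 3, 2)
    [7] (6, 2, 7, 0)
    [8] (8, 1, 1, 4)
    [9] (7, 1, 3, 2)
    [10] (10, 3, 0, 1)
    [11] (0, 4, 5, 7)
    [12] (0, 4, 5, 7)
    [13] (10, 3, 0, 1)
    [14] (6, 2, 7, 0)
    [15] (8, 1, 1, 4)
    [16] (1, 2, 7, 3)
    [17] (1, 2, 7, 3)
    [18] (6, 2, 7, 0)
    [19] (7, 1, 3, 2)
    [20] (10, 3, 0, 1)
    [21] (10, 3, 0, 1)

Partition of {1..21} into 6 W_17-dot-orbits:

[[1, 10, 13, 20, 21], [2, 4, 11, 12], [3, 5, 8, 15], [6, 9, 19], [7, 14, 18], [16, 17]]


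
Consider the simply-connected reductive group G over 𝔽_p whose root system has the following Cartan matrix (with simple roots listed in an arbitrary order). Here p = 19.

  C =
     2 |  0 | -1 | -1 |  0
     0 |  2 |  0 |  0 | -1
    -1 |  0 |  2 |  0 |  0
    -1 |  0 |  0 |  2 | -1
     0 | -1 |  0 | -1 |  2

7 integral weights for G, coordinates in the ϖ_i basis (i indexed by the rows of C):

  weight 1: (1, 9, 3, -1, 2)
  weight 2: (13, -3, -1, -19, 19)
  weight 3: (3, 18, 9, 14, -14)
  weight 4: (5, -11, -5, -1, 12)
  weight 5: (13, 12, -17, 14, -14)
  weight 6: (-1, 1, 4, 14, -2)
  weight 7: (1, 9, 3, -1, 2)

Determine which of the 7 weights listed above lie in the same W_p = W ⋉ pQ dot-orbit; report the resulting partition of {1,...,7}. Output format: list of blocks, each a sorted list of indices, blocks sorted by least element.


Root system A_5: the 5×5 matrix C matches after relabeling.

Each λ_j+ρ reduced to Ā_19; 5-tuples below use C's row order:

  [1] (2, 10, 4, 0, 3);  [2] (0, 1, 3, 14, 0);  [3] (2, 10, 4, 0, 3);  [4] (2, 10, 4, 0, 3);  [5] (2, 10, 4, 0, 3);  [6] (0, 1, 3, 14, 0);  [7] (2, 10, 4, 0, 3)

These 7 weights hit 2 W_19-dot-orbits; sizes (5, 2):

[[1, 3, 4, 5, 7], [2, 6]]


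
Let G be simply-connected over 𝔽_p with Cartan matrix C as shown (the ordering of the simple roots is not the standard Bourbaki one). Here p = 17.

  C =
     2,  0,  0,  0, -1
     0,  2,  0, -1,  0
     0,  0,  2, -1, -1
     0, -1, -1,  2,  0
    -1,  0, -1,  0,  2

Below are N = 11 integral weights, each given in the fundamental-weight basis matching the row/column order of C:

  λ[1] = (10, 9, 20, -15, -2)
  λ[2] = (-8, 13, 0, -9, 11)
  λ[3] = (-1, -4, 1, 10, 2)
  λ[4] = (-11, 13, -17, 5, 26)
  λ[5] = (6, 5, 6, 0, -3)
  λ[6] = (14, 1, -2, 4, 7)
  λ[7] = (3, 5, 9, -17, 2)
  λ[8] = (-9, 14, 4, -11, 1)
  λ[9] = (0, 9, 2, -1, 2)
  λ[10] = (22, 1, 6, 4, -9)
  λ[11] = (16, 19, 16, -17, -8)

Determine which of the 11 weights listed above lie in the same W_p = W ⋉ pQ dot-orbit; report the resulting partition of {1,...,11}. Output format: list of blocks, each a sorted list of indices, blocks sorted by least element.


C ↔ A_5 under row/col permutation; |W(A_5)| = 720.

Ā_17 reps of the 11 weights (A_5, coords as presented):

    [1] (1, 10, 3, 0, 3)
    [2] (3, 4, 5, 1, 2)
    [3] (0, 3, 2, 8, 3)
    [4] (1, 10, 3, 0, 3)
    [5] (3, 4, 5, 1, 2)
    [6] (3, 4, 5, 1, 2)
    [7] (1, 10, 3, 0, 3)
    [8] (3, 4, 5, 1, 2)
    [9] (1, 10, 3, 0, 3)
    [10] (3, 4, 5, 1, 2)
    [11] (1, 10, 3, 0, 3)

Partition of {1..11} into 3 W_17-dot-orbits:

[[1, 4, 7, 9, 11], [2, 5, 6, 8, 10], [3]]


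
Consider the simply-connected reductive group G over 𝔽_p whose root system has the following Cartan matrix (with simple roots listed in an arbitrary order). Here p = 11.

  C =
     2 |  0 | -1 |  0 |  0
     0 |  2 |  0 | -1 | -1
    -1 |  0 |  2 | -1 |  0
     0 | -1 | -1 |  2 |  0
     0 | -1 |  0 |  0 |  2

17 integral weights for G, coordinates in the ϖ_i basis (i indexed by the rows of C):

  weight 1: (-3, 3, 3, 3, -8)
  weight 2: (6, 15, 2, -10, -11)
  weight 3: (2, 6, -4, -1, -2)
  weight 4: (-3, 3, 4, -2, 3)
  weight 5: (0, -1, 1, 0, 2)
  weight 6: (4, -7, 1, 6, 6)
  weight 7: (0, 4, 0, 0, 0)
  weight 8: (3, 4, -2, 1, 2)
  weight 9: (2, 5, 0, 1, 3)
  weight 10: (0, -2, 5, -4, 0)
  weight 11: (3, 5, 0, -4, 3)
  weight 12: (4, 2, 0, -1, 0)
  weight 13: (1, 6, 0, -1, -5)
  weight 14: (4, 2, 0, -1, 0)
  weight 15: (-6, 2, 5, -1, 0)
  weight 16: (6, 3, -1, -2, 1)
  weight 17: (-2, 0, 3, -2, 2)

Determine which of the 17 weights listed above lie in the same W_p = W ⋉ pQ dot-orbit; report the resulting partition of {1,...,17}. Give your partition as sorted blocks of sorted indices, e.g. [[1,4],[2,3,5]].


Root system A_5: the 5×5 matrix C matches after relabeling.

Ā_11 reps of the 17 weights (A_5, coords as presented):

  1: (1, 3, 2, 1, 3)
  2: (5, 3, 1, 0, 1)
  3: (0, 3, 0, 3, 1)
  4: (1, 3, 2, 1, 3)
  5: (1, 0, 2, 1, 3)
  6: (1, 3, 2, 1, 3)
  7: (1, 5, 1, 1, 1)
  8: (1, 5, 1, 1, 1)
  9: (1, 5, 1, 1, 1)
  10: (1, 0, 2, 1, 3)
  11: (1, 3, 2, 1, 3)
  12: (5, 3, 1, 0, 1)
  13: (2, 3, 1, 0, 4)
  14: (5, 3, 1, 0, 1)
  15: (5, 3, 1, 0, 1)
  16: (5, 3, 1, 0, 1)
  17: (1, 0, 2, 1, 3)

Linkage partition of the 17 weights (6 classes, p=11):

[[1, 4, 6, 11], [2, 12, 14, 15, 16], [3], [5, 10, 17], [7, 8, 9], [13]]


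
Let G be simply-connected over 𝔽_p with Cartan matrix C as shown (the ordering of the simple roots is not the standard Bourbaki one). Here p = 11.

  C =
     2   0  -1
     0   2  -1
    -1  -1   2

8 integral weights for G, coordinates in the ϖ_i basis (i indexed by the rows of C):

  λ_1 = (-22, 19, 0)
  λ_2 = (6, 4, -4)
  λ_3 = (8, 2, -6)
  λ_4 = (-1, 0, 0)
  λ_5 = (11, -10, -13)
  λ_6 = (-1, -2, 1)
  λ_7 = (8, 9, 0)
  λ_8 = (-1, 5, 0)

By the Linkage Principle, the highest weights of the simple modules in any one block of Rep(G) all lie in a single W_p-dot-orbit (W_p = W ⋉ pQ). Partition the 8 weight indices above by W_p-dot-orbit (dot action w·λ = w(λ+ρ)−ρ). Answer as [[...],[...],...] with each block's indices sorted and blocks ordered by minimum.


Cartan matrix: type A_3 (|W|=24); un-permuting the 3 rows.

Alcove-folded reps (p=11, 8 weights, presented ϖ-order):

  λ_1+ρ ↦ (0, 1, 1);  λ_2+ρ ↦ (4, 2, 3);  λ_3+ρ ↦ (4, 2, 3);  λ_4+ρ ↦ (0, 1, 1);  λ_5+ρ ↦ (0, 1, 1);  λ_6+ρ ↦ (0, 1, 1);  λ_7+ρ ↦ (0, 1, 1);  λ_8+ρ ↦ (0, 6, 1)

Linkage partition of the 8 weights (3 classes, p=11):

[[1, 4, 5, 6, 7], [2, 3], [8]]


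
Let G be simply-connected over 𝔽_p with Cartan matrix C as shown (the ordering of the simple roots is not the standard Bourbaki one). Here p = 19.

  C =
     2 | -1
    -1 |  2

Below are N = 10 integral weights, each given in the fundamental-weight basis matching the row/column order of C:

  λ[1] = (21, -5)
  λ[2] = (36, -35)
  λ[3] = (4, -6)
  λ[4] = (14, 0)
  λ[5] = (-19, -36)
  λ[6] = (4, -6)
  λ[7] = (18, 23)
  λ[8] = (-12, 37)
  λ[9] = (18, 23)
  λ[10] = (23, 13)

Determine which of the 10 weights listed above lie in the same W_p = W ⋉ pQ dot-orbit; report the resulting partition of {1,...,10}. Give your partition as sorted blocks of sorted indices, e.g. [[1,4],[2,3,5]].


Type A_2, rank 2, |W|=6; reorder rows/cols to standard.

W_19-reps of the 10 weights in Ā_19 (same 2-coord order as C):

    [1] (15, 1)
    [2] (15, 1)
    [3] (0, 5)
    [4] (15, 1)
    [5] (15, 1)
    [6] (0, 5)
    [7] (0, 5)
    [8] (8, 0)
    [9] (0, 5)
    [10] (0, 5)

The 10 indices split into 3 linkage classes (same alcove rep ⇔ same W_19-dot-orbit):

[[1, 2, 4, 5], [3, 6, 7, 9, 10], [8]]


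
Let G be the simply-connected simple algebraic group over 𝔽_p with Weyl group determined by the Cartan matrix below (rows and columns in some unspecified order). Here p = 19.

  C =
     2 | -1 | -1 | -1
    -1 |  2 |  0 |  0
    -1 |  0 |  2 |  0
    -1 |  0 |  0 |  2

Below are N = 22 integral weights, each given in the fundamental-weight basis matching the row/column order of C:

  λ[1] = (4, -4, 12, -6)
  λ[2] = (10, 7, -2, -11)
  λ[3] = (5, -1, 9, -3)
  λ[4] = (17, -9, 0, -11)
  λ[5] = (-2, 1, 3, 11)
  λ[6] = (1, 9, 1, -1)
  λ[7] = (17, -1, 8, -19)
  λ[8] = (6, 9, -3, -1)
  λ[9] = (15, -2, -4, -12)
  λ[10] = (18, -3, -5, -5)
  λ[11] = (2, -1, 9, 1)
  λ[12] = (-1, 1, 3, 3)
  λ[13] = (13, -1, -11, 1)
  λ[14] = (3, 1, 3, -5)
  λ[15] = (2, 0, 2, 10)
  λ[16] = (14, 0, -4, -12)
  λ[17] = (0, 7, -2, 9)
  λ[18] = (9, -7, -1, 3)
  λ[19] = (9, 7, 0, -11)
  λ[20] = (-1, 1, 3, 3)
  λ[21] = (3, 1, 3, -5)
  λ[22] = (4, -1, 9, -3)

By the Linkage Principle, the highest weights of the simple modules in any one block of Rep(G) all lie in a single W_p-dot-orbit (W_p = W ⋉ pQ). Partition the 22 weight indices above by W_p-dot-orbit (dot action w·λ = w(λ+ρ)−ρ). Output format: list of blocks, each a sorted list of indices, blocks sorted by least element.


D_4 Cartan matrix, 4 simple roots permuted; ρ=(1,1,1,1).

Folding the 22 weights λ_j+ρ into Ā_19 (reps in the given 4-coord order):

  λ_1+ρ ↦ (3, 0, 10, 2);  λ_2+ρ ↦ (0, 8, 1, 10);  λ_3+ρ ↦ (3, 0, 10, 2);  λ_4+ρ ↦ (0, 8, 1, 10);  λ_5+ρ ↦ (1, 1, 3, 11);  λ_6+ρ ↦ (2, 10, 2, 0);  λ_7+ρ ↦ (0, 8, 1, 10);  λ_8+ρ ↦ (2, 10, 2, 0);  λ_9+ρ ↦ (1, 1, 3, 11);  λ_10+ρ ↦ (0, 2, 4, 4);  λ_11+ρ ↦ (3, 0, 10, 2);  λ_12+ρ ↦ (0, 2, 4, 4);  λ_13+ρ ↦ (3, 0, 10, 2);  λ_14+ρ ↦ (0, 2, 4, 4);  λ_15+ρ ↦ (1, 1, 3, 11);  λ_16+ρ ↦ (1, 1, 3, 11);  λ_17+ρ ↦ (0, 8, 1, 10);  λ_18+ρ ↦ (4, 6, 0, 4);  λ_19+ρ ↦ (0, 8, 1, 10);  λ_20+ρ ↦ (0, 2, 4, 4);  λ_21+ρ ↦ (0, 2, 4, 4);  λ_22+ρ ↦ (3, 0, 10, 2)

The 22 indices split into 6 linkage classes (same alcove rep ⇔ same W_19-dot-orbit):

[[1, 3, 11, 13, 22], [2, 4, 7, 17, 19], [5, 9, 15, 16], [6, 8], [10, 12, 14, 20, 21], [18]]


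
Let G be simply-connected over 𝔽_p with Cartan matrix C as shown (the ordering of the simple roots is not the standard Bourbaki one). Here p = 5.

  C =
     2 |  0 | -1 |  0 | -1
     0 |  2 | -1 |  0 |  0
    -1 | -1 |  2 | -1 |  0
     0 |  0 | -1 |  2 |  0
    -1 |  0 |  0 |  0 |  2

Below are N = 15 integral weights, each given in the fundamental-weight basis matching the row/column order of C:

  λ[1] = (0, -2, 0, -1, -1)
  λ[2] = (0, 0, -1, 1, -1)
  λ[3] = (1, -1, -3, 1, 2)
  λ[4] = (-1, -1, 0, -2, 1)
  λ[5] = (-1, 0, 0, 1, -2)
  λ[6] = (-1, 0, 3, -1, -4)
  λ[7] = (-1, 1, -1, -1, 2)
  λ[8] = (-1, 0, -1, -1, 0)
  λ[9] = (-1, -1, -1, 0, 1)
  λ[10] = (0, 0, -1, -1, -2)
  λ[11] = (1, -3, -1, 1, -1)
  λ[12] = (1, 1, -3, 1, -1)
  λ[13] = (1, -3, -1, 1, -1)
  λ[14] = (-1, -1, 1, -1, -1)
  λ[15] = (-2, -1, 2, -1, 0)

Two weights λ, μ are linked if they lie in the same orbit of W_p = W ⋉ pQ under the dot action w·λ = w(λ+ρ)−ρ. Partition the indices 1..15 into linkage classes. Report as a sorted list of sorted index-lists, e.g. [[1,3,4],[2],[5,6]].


Type D_5, rank 5, |W|=1920; reorder rows/cols to standard.

Alcove-folded reps (p=5, 15 weights, presented ϖ-order):

  λ_1+ρ ↦ (1, 1, 0, 0, 0);  λ_2+ρ ↦ (1, 1, 0, 2, 0);  λ_3+ρ ↦ (0, 2, 0, 0, 3);  λ_4+ρ ↦ (0, 0, 0, 1, 2);  λ_5+ρ ↦ (1, 1, 0, 2, 0);  λ_6+ρ ↦ (0, 1, 0, 0, 1);  λ_7+ρ ↦ (0, 2, 0, 0, 3);  λ_8+ρ ↦ (0, 1, 0, 0, 1);  λ_9+ρ ↦ (0, 0, 0, 1, 2);  λ_10+ρ ↦ (0, 1, 0, 0, 1);  λ_11+ρ ↦ (0, 0, 2, 0, 0);  λ_12+ρ ↦ (0, 0, 2, 0, 0);  λ_13+ρ ↦ (0, 0, 2, 0, 0);  λ_14+ρ ↦ (0, 0, 2, 0, 0);  λ_15+ρ ↦ (0, 0, 2, 0, 0)

6 distinct reps among the 15 weights ⇒ 6 W_5-linkage classes:

[[1], [2, 5], [3, 7], [4, 9], [6, 8, 10], [11, 12, 13, 14, 15]]


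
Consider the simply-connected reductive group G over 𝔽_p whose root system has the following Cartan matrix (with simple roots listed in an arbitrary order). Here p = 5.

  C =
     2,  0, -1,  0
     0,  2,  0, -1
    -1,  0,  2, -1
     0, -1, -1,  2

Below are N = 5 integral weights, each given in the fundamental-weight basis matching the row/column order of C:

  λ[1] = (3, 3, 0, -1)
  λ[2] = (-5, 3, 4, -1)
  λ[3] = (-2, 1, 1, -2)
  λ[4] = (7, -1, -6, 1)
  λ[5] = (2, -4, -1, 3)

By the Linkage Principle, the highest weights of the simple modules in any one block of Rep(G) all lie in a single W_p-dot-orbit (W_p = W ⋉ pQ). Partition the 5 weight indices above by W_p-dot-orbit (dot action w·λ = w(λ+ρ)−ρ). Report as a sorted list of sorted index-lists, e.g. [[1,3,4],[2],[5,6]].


C ↔ A_4 under row/col permutation; |W(A_4)| = 120.

Folding the 5 weights λ_j+ρ into Ā_5 (reps in the given 4-coord order):

  1: (0, 0, 1, 0) · 2: (0, 0, 1, 0) · 3: (1, 1, 0, 1) · 4: (0, 0, 2, 0) · 5: (1, 1, 0, 1)

Grouping the 5 weights by Ā_5-representative: 3 linkage classes.

[[1, 2], [3, 5], [4]]
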